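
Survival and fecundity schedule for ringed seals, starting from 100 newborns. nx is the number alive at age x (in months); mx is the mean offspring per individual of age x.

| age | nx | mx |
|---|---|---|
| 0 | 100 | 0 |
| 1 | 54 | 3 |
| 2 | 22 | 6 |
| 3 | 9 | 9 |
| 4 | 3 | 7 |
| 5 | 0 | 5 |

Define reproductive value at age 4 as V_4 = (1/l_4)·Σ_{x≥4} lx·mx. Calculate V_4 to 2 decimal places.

7.00

lx = nx/n0 = nx/100: 1, 0.54, 0.22, 0.09, 0.03, 0
lx·mx for x ≥ 4: 0.21, 0 → sum = 0.21
V_4 = 0.21 / l_4 = 0.21 / 0.03 = 7 → 7.00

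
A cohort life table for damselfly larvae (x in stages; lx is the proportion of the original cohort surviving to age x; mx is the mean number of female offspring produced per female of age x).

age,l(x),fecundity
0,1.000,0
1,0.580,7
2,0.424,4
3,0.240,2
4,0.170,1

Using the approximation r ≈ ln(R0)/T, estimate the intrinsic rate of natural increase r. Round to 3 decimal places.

1.243

R0 = Σ lx·mx = 0 + 4.06 + 1.696 + 0.48 + 0.17 = 6.406
Σ x·lx·mx = 9.572; T = 9.572/6.406 = 1.49422…
r ≈ ln(R0)/T = ln(6.406)/1.49422… = 1.24294… → 1.243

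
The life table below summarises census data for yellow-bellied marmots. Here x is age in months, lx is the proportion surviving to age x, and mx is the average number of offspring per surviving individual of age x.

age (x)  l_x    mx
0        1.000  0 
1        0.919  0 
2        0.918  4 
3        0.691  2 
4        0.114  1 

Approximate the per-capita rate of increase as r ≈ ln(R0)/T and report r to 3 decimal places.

0.711

R0 = Σ lx·mx = 0 + 0 + 3.672 + 1.382 + 0.114 = 5.168
Σ x·lx·mx = 11.946; T = 11.946/5.168 = 2.31153…
r ≈ ln(R0)/T = ln(5.168)/2.31153… = 0.71056… → 0.711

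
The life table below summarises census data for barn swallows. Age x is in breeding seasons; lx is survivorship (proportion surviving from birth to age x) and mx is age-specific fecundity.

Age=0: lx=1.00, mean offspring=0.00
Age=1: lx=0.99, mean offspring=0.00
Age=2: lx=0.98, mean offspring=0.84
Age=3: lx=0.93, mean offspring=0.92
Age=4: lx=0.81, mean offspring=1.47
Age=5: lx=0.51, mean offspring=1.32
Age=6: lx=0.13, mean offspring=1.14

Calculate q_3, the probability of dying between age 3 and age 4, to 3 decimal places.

q_3 = (l_3 − l_4) / l_3 = (0.93 − 0.81) / 0.93
     = 0.12 / 0.93 = 0.129032… → 0.129

0.129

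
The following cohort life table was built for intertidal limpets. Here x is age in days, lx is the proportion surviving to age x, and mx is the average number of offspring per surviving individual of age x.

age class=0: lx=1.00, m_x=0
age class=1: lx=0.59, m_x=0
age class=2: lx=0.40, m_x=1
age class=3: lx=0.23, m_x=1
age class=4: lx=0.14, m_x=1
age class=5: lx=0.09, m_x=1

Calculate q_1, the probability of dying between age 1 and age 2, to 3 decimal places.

q_1 = (l_1 − l_2) / l_1 = (0.59 − 0.4) / 0.59
     = 0.19 / 0.59 = 0.322034… → 0.322

0.322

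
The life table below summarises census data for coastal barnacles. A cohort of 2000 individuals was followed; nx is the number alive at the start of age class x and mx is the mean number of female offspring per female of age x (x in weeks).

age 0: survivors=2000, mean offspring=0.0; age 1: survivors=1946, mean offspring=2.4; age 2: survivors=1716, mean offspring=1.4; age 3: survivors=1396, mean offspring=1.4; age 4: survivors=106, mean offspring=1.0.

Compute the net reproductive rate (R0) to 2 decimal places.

4.57

lx = nx/n0 = nx/2000: 1, 0.973, 0.858, 0.698, 0.053
lx·mx by age: 0, 2.3352, 1.2012, 0.9772, 0.053
R0 = Σ lx·mx = 4.5666 → 4.57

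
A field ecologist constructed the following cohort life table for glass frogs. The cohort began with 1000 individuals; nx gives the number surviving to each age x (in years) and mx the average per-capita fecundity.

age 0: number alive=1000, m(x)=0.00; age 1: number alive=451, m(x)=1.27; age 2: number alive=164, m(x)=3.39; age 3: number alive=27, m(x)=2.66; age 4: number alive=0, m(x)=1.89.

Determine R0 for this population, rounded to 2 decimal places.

lx = nx/n0 = nx/1000: 1, 0.451, 0.164, 0.027, 0
lx·mx by age: 0, 0.57277, 0.55596, 0.07182, 0
R0 = Σ lx·mx = 1.20055 → 1.20

1.20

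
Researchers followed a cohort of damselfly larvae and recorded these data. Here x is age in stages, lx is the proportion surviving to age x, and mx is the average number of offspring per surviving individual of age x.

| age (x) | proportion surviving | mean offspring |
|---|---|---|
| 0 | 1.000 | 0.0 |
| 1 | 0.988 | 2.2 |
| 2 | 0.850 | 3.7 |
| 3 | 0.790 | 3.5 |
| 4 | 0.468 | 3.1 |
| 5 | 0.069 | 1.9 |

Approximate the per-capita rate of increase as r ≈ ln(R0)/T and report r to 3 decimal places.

R0 = Σ lx·mx = 0 + 2.1736 + 3.145 + 2.765 + 1.4508 + 0.1311 = 9.6655
Σ x·lx·mx = 23.2173; T = 23.2173/9.6655 = 2.40208…
r ≈ ln(R0)/T = ln(9.6655)/2.40208… = 0.94442… → 0.944

0.944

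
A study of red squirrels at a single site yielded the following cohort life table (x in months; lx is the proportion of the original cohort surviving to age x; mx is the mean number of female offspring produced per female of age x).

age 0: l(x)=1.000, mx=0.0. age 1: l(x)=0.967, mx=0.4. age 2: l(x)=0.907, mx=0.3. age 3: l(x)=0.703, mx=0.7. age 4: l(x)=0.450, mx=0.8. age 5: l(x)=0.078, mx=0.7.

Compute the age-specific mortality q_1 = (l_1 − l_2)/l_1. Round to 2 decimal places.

q_1 = (l_1 − l_2) / l_1 = (0.967 − 0.907) / 0.967
     = 0.06 / 0.967 = 0.062048… → 0.06

0.06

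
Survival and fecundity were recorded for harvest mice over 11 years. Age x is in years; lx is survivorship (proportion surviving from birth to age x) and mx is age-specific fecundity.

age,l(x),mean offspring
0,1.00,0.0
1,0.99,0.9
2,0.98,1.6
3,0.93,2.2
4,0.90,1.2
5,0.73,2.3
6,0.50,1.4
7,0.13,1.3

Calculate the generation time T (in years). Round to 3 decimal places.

lx·mx: 0, 0.891, 1.568, 2.046, 1.08, 1.679, 0.7, 0.169 → R0 = 8.133
x·lx·mx: 0, 0.891, 3.136, 6.138, 4.32, 8.395, 4.2, 1.183 → Σ = 28.263
T = 28.263 / 8.133 = 3.475101… → 3.475

3.475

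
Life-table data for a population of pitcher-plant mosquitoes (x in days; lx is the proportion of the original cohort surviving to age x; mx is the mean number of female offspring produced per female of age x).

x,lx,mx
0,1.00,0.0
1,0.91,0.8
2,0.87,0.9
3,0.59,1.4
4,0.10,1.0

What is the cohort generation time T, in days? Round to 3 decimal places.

2.122

lx·mx: 0, 0.728, 0.783, 0.826, 0.1 → R0 = 2.437
x·lx·mx: 0, 0.728, 1.566, 2.478, 0.4 → Σ = 5.172
T = 5.172 / 2.437 = 2.122281… → 2.122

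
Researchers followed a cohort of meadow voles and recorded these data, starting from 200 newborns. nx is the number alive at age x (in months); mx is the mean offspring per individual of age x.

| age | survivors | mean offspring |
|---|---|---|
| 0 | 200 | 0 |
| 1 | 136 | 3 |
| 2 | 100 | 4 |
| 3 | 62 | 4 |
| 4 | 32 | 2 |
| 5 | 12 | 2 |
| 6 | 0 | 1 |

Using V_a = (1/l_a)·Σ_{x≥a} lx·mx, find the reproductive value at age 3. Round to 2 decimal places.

5.42

lx = nx/n0 = nx/200: 1, 0.68, 0.5, 0.31, 0.16, 0.06, 0
lx·mx for x ≥ 3: 1.24, 0.32, 0.12, 0 → sum = 1.68
V_3 = 1.68 / l_3 = 1.68 / 0.31 = 5.419355… → 5.42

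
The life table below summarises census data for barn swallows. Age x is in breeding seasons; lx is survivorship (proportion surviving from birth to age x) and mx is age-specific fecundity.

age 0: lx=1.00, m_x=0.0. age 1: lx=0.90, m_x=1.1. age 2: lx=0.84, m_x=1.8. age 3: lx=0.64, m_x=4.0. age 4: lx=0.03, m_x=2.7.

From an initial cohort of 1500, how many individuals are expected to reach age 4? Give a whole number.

45

Expected survivors = N0 · l_4 = 1500 × 0.03 = 45 → 45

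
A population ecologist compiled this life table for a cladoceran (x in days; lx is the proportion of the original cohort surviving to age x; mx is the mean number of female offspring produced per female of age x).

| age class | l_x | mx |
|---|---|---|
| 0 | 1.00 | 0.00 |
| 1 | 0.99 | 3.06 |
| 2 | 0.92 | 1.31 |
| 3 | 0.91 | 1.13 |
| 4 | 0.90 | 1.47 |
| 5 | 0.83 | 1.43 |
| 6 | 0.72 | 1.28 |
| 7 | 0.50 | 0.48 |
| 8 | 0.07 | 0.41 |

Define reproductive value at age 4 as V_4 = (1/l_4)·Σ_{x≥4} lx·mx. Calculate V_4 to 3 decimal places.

4.111

lx·mx for x ≥ 4: 1.323, 1.1869, 0.9216, 0.24, 0.0287 → sum = 3.7002
V_4 = 3.7002 / l_4 = 3.7002 / 0.9 = 4.111333… → 4.111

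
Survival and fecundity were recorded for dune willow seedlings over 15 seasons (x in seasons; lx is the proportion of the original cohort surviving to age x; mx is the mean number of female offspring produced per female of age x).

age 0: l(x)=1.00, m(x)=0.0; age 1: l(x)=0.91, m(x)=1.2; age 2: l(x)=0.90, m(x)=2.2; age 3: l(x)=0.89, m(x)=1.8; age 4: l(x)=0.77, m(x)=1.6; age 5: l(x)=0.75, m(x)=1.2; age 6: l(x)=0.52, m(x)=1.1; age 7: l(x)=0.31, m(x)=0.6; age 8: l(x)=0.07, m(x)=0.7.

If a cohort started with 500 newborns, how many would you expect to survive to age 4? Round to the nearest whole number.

385

Expected survivors = N0 · l_4 = 500 × 0.77 = 385 → 385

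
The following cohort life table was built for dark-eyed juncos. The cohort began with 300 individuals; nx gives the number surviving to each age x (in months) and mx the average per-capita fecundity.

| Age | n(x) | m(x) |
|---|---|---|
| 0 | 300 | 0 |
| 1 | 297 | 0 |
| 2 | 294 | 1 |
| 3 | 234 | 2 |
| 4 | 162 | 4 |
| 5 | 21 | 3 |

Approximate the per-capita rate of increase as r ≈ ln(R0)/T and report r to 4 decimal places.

0.4785

lx = nx/n0 = nx/300: 1, 0.99, 0.98, 0.78, 0.54, 0.07
R0 = Σ lx·mx = 0 + 0 + 0.98 + 1.56 + 2.16 + 0.21 = 4.91
Σ x·lx·mx = 16.33; T = 16.33/4.91 = 3.32587…
r ≈ ln(R0)/T = ln(4.91)/3.32587… = 0.478454… → 0.4785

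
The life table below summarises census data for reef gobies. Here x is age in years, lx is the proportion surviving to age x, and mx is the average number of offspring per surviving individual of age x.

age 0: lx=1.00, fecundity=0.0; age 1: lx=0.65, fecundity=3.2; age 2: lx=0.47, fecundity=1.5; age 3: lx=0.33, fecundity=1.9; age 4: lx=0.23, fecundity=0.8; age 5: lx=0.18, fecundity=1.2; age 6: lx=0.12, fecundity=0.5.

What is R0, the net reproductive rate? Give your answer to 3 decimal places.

lx·mx by age: 0, 2.08, 0.705, 0.627, 0.184, 0.216, 0.06
R0 = Σ lx·mx = 3.872 → 3.872

3.872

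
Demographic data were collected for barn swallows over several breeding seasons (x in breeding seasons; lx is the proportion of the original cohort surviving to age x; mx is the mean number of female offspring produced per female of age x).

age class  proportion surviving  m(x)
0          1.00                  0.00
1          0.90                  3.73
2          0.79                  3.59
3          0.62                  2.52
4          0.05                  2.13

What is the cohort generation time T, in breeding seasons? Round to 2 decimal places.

1.80

lx·mx: 0, 3.357, 2.8361, 1.5624, 0.1065 → R0 = 7.862
x·lx·mx: 0, 3.357, 5.6722, 4.6872, 0.426 → Σ = 14.1424
T = 14.1424 / 7.862 = 1.79883… → 1.80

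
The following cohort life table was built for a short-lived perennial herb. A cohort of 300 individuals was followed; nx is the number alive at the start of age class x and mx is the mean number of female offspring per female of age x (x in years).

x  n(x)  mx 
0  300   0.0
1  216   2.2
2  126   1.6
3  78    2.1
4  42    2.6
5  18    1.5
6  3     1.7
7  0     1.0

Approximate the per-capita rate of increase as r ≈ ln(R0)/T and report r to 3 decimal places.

0.590

lx = nx/n0 = nx/300: 1, 0.72, 0.42, 0.26, 0.14, 0.06, 0.01, 0
R0 = Σ lx·mx = 0 + 1.584 + 0.672 + 0.546 + 0.364 + 0.09 + 0.017 + 0 = 3.273
Σ x·lx·mx = 6.574; T = 6.574/3.273 = 2.00855…
r ≈ ln(R0)/T = ln(3.273)/2.00855… = 0.59033… → 0.590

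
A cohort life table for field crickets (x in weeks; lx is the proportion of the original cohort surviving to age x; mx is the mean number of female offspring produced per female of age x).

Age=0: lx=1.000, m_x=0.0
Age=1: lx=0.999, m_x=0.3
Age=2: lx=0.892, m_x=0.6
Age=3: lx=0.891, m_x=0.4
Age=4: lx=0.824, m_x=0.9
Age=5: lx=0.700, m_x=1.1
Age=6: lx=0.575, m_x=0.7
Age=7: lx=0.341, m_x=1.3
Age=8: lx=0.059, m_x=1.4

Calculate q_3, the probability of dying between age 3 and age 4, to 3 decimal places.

0.075

q_3 = (l_3 − l_4) / l_3 = (0.891 − 0.824) / 0.891
     = 0.067 / 0.891 = 0.075196… → 0.075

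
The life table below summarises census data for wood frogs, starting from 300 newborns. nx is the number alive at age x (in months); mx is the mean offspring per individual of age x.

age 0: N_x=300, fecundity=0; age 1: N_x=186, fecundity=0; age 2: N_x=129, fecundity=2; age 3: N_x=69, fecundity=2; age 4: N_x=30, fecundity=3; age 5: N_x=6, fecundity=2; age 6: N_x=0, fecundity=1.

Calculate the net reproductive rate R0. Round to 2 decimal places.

1.66

lx = nx/n0 = nx/300: 1, 0.62, 0.43, 0.23, 0.1, 0.02, 0
lx·mx by age: 0, 0, 0.86, 0.46, 0.3, 0.04, 0
R0 = Σ lx·mx = 1.66 → 1.66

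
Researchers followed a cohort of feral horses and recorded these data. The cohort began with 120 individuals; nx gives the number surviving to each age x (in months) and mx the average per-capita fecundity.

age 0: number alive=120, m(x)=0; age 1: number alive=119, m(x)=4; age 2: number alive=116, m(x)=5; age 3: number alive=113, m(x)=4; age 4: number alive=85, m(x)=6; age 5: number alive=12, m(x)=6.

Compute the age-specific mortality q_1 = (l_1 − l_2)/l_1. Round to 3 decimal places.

lx = nx/n0 = nx/120: 1, 0.99167…, 0.96667…, 0.94167…, 0.70833…, 0.1
q_1 = (l_1 − l_2) / l_1 = (0.991667… − 0.966667…) / 0.991667…
     = 0.025… / 0.991667… = 0.02521… → 0.025

0.025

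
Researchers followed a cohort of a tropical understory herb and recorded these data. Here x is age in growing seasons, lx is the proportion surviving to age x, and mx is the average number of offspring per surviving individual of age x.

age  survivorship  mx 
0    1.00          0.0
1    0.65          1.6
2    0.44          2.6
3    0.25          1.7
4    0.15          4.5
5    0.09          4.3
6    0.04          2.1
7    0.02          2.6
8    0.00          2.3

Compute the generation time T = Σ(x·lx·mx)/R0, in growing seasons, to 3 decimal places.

2.655

lx·mx: 0, 1.04, 1.144, 0.425, 0.675, 0.387, 0.084, 0.052, 0 → R0 = 3.807
x·lx·mx: 0, 1.04, 2.288, 1.275, 2.7, 1.935, 0.504, 0.364, 0 → Σ = 10.106
T = 10.106 / 3.807 = 2.654584… → 2.655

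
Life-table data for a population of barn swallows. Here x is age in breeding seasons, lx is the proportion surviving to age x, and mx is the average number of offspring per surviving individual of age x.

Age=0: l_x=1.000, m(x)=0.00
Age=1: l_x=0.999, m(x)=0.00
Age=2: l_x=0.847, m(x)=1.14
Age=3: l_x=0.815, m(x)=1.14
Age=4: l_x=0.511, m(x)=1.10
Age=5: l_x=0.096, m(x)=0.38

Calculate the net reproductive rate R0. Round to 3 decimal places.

lx·mx by age: 0, 0, 0.96558, 0.9291, 0.5621, 0.03648
R0 = Σ lx·mx = 2.49326 → 2.493

2.493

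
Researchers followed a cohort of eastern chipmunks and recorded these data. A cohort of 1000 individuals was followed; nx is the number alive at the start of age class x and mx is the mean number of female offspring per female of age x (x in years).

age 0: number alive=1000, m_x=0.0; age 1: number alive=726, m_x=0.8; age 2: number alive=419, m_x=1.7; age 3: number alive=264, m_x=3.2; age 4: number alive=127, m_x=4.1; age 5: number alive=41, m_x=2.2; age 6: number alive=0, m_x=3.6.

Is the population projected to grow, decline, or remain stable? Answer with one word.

lx = nx/n0 = nx/1000: 1, 0.726, 0.419, 0.264, 0.127, 0.041, 0
R0 = Σ lx·mx = 0 + 0.5808 + 0.7123 + 0.8448 + 0.5207 + 0.0902 + 0 = 2.7488
R0 > 1, so the population is growing.

growing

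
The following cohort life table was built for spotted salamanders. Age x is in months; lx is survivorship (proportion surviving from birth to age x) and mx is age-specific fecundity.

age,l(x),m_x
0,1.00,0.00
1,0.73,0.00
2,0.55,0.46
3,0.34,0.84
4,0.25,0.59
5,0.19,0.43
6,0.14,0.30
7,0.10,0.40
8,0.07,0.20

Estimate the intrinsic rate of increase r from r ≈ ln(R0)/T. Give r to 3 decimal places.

-0.042

R0 = Σ lx·mx = 0 + 0 + 0.253 + 0.2856 + 0.1475 + 0.0817 + 0.042 + 0.04 + 0.014 = 0.8638
Σ x·lx·mx = 3.0053; T = 3.0053/0.8638 = 3.47916…
r ≈ ln(R0)/T = ln(0.8638)/3.47916… = -0.04208… → -0.042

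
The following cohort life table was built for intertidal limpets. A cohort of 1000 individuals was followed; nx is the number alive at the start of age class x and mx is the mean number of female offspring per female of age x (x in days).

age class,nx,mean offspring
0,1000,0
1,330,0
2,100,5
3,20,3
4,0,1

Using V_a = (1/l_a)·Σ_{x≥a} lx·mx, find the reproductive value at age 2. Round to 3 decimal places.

lx = nx/n0 = nx/1000: 1, 0.33, 0.1, 0.02, 0
lx·mx for x ≥ 2: 0.5, 0.06, 0 → sum = 0.56
V_2 = 0.56 / l_2 = 0.56 / 0.1 = 5.6 → 5.600

5.600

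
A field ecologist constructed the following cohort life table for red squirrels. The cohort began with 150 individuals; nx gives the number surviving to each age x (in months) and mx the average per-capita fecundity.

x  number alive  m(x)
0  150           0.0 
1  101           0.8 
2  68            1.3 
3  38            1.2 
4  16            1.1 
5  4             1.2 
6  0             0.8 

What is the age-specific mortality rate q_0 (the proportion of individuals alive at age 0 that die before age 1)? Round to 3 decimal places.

0.327

lx = nx/n0 = nx/150: 1, 0.67333…, 0.45333…, 0.25333…, 0.10667…, 0.02667…, 0
q_0 = (l_0 − l_1) / l_0 = (1 − 0.673333…) / 1
     = 0.326667… / 1 = 0.326667… → 0.327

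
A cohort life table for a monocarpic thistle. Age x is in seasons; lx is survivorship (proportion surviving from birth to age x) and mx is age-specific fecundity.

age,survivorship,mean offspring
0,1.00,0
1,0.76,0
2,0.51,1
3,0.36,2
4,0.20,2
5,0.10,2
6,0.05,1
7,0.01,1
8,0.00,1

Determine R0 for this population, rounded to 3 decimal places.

1.890

lx·mx by age: 0, 0, 0.51, 0.72, 0.4, 0.2, 0.05, 0.01, 0
R0 = Σ lx·mx = 1.89 → 1.890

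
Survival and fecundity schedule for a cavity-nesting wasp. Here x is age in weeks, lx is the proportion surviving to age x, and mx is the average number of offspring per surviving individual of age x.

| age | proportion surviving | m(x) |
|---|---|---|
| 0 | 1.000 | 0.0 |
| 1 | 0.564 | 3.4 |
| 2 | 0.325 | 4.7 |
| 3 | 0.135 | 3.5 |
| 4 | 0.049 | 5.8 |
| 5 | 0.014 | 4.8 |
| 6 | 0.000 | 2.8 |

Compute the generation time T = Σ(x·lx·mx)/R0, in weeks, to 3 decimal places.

1.842

lx·mx: 0, 1.9176, 1.5275, 0.4725, 0.2842, 0.0672, 0 → R0 = 4.269
x·lx·mx: 0, 1.9176, 3.055, 1.4175, 1.1368, 0.336, 0 → Σ = 7.8629
T = 7.8629 / 4.269 = 1.84186… → 1.842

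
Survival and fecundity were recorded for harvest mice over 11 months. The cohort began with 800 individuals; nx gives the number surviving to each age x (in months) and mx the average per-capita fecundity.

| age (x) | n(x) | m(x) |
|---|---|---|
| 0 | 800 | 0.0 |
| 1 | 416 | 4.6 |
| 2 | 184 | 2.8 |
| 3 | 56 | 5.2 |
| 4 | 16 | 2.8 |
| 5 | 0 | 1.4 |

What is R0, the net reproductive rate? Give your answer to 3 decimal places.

3.456

lx = nx/n0 = nx/800: 1, 0.52, 0.23, 0.07, 0.02, 0
lx·mx by age: 0, 2.392, 0.644, 0.364, 0.056, 0
R0 = Σ lx·mx = 3.456 → 3.456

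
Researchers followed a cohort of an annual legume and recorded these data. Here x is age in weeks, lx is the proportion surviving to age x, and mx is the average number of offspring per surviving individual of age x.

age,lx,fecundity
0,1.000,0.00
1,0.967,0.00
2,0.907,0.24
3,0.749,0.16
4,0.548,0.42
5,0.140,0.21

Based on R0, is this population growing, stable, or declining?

R0 = Σ lx·mx = 0 + 0 + 0.21768 + 0.11984 + 0.23016 + 0.0294 = 0.59708
R0 < 1, so the population is declining.

declining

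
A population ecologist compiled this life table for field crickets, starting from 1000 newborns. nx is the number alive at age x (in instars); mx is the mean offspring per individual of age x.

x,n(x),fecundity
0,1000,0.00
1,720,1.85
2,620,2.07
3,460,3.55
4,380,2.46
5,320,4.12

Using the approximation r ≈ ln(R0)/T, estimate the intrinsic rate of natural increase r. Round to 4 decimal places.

lx = nx/n0 = nx/1000: 1, 0.72, 0.62, 0.46, 0.38, 0.32
R0 = Σ lx·mx = 0 + 1.332 + 1.2834 + 1.633 + 0.9348 + 1.3184 = 6.5016
Σ x·lx·mx = 19.129; T = 19.129/6.5016 = 2.9422…
r ≈ ln(R0)/T = ln(6.5016)/2.9422… = 0.636275… → 0.6363

0.6363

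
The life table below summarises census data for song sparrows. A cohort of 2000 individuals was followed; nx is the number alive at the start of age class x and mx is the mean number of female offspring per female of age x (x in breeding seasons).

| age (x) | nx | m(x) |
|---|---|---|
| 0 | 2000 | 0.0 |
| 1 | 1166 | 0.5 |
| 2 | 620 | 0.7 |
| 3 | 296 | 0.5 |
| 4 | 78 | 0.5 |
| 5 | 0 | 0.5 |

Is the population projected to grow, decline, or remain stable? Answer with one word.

lx = nx/n0 = nx/2000: 1, 0.583, 0.31, 0.148, 0.039, 0
R0 = Σ lx·mx = 0 + 0.2915 + 0.217 + 0.074 + 0.0195 + 0 = 0.602
R0 < 1, so the population is declining.

declining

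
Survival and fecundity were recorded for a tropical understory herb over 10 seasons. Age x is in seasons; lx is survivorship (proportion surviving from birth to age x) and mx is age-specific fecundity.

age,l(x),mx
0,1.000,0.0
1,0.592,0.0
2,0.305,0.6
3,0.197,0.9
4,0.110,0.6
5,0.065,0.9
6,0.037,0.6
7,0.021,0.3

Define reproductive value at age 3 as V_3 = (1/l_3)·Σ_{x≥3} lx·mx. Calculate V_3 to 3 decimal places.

1.677

lx·mx for x ≥ 3: 0.1773, 0.066, 0.0585, 0.0222, 0.0063 → sum = 0.3303
V_3 = 0.3303 / l_3 = 0.3303 / 0.197 = 1.67665… → 1.677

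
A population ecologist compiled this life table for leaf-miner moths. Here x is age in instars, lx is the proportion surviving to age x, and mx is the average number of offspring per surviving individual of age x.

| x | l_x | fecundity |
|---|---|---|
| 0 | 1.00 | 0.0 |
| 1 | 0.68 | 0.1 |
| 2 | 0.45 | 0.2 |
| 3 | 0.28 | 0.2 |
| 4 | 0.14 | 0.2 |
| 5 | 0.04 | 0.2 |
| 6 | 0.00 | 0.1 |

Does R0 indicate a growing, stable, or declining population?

declining

R0 = Σ lx·mx = 0 + 0.068 + 0.09 + 0.056 + 0.028 + 0.008 + 0 = 0.25
R0 < 1, so the population is declining.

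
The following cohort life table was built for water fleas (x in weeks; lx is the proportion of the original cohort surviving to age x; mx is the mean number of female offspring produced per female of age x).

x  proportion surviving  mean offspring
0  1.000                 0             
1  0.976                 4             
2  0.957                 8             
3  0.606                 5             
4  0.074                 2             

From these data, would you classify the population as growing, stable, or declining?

growing

R0 = Σ lx·mx = 0 + 3.904 + 7.656 + 3.03 + 0.148 = 14.738
R0 > 1, so the population is growing.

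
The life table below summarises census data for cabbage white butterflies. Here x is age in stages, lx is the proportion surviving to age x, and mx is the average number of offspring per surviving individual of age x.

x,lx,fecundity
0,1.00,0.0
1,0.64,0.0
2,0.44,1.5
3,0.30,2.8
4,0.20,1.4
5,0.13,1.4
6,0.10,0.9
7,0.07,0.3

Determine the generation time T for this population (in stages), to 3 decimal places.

lx·mx: 0, 0, 0.66, 0.84, 0.28, 0.182, 0.09, 0.021 → R0 = 2.073
x·lx·mx: 0, 0, 1.32, 2.52, 1.12, 0.91, 0.54, 0.147 → Σ = 6.557
T = 6.557 / 2.073 = 3.163049… → 3.163

3.163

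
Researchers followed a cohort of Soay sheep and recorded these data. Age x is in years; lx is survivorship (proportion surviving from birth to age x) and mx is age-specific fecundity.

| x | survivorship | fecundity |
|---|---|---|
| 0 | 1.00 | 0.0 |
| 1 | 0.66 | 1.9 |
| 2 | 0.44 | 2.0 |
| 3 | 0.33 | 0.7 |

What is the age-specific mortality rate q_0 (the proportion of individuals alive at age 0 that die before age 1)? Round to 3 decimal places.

0.340

q_0 = (l_0 − l_1) / l_0 = (1 − 0.66) / 1
     = 0.34 / 1 = 0.34 → 0.340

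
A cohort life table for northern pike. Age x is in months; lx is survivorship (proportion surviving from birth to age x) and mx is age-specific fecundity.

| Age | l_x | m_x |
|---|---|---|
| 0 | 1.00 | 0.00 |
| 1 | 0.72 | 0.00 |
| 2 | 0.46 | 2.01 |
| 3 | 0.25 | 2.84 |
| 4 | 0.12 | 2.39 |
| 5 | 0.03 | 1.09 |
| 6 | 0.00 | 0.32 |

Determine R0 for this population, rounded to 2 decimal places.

lx·mx by age: 0, 0, 0.9246, 0.71, 0.2868, 0.0327, 0
R0 = Σ lx·mx = 1.9541 → 1.95

1.95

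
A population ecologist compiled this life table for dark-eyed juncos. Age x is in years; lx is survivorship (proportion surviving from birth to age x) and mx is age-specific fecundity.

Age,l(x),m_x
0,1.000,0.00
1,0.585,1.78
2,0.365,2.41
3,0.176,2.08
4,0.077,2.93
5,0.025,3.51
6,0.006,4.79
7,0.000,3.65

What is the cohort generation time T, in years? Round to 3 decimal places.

lx·mx: 0, 1.0413, 0.87965, 0.36608, 0.22561, 0.08775, 0.02874, 0 → R0 = 2.62913
x·lx·mx: 0, 1.0413, 1.7593, 1.09824, 0.90244, 0.43875, 0.17244, 0 → Σ = 5.41247
T = 5.41247 / 2.62913 = 2.058654… → 2.059

2.059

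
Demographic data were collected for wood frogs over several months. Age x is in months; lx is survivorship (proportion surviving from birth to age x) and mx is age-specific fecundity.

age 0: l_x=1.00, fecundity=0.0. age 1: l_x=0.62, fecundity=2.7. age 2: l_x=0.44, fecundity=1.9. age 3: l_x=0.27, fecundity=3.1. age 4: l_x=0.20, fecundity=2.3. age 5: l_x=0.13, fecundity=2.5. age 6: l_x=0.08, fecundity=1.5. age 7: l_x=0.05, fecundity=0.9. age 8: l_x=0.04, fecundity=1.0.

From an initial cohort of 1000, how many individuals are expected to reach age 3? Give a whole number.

Expected survivors = N0 · l_3 = 1000 × 0.27 = 270 → 270

270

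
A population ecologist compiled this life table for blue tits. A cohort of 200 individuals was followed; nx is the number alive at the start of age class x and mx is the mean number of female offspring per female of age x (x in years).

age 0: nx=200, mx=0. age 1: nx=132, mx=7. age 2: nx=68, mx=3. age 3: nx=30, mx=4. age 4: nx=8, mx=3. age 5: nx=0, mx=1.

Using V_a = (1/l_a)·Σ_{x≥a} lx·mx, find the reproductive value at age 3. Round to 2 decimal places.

4.80

lx = nx/n0 = nx/200: 1, 0.66, 0.34, 0.15, 0.04, 0
lx·mx for x ≥ 3: 0.6, 0.12, 0 → sum = 0.72
V_3 = 0.72 / l_3 = 0.72 / 0.15 = 4.8 → 4.80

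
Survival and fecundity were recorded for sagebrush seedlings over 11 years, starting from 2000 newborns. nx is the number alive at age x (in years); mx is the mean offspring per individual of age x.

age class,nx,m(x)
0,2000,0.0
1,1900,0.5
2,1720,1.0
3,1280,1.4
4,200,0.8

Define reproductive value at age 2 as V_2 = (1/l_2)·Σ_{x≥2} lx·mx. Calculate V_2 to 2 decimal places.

lx = nx/n0 = nx/2000: 1, 0.95, 0.86, 0.64, 0.1
lx·mx for x ≥ 2: 0.86, 0.896, 0.08 → sum = 1.836
V_2 = 1.836 / l_2 = 1.836 / 0.86 = 2.134884… → 2.13

2.13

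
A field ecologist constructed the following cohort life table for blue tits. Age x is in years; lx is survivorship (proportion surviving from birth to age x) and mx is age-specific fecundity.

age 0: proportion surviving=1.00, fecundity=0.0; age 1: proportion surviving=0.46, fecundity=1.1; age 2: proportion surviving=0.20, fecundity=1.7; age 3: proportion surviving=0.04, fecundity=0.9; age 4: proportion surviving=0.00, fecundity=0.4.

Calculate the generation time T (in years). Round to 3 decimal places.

lx·mx: 0, 0.506, 0.34, 0.036, 0 → R0 = 0.882
x·lx·mx: 0, 0.506, 0.68, 0.108, 0 → Σ = 1.294
T = 1.294 / 0.882 = 1.46712… → 1.467

1.467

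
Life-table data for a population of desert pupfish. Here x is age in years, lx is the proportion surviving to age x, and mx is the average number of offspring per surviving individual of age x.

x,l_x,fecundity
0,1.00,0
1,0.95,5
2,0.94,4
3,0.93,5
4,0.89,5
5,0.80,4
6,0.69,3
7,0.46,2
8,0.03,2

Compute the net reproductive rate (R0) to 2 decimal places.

23.86

lx·mx by age: 0, 4.75, 3.76, 4.65, 4.45, 3.2, 2.07, 0.92, 0.06
R0 = Σ lx·mx = 23.86 → 23.86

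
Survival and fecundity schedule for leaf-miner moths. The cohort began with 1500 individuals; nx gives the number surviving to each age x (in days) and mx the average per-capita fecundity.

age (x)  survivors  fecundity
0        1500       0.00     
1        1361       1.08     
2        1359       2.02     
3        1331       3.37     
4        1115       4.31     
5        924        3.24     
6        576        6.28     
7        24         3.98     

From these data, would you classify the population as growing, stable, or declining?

lx = nx/n0 = nx/1500: 1, 0.90733…, 0.906, 0.88733…, 0.74333…, 0.616, 0.384, 0.016
R0 = Σ lx·mx = 0 + 0.97992… + 1.83012 + 2.990313… + 3.203767… + 1.99584 + 2.41152 + 0.06368 = 13.47516…
R0 > 1, so the population is growing.

growing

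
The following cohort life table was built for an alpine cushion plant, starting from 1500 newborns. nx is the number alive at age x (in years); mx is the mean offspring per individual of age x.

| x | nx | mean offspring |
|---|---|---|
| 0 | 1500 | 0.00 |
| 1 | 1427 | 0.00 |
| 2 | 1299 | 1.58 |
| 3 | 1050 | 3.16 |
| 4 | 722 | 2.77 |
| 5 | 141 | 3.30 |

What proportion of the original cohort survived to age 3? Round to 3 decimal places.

0.700

l_3 = n_3/n_0 = 1050/1500 = 0.7 → 0.700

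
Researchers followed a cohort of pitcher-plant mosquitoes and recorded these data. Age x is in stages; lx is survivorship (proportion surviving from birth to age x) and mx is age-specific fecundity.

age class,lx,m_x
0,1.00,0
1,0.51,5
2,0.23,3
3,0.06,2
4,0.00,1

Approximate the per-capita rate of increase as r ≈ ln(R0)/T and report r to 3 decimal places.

0.949

R0 = Σ lx·mx = 0 + 2.55 + 0.69 + 0.12 + 0 = 3.36
Σ x·lx·mx = 4.29; T = 4.29/3.36 = 1.27679…
r ≈ ln(R0)/T = ln(3.36)/1.27679… = 0.94921… → 0.949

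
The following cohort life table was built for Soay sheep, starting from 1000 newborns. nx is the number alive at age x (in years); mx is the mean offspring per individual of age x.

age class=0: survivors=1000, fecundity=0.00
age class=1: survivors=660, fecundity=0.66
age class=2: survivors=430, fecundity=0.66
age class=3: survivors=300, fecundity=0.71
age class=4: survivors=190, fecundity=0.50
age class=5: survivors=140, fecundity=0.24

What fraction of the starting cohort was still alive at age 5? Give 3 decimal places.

l_5 = n_5/n_0 = 140/1000 = 0.14 → 0.140

0.140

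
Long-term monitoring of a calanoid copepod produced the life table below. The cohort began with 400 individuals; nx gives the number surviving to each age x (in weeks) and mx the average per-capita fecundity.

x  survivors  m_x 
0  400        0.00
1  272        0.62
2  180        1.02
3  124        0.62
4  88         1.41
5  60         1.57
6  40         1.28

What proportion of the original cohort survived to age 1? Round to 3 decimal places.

0.680

l_1 = n_1/n_0 = 272/400 = 0.68 → 0.680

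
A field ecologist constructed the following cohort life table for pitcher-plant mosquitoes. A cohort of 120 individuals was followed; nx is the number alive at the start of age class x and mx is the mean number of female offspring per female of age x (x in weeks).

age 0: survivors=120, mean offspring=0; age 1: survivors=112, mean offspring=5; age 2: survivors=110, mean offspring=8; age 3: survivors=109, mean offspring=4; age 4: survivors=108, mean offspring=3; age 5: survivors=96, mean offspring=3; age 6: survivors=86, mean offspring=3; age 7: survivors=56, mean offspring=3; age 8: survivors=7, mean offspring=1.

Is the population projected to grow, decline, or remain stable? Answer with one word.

growing

lx = nx/n0 = nx/120: 1, 0.93333…, 0.91667…, 0.90833…, 0.9, 0.8, 0.71667…, 0.46667…, 0.05833…
R0 = Σ lx·mx = 0 + 4.666667… + 7.333333… + 3.633333… + 2.7 + 2.4 + 2.15… + 1.4… + 0.058333… = 24.341667…
R0 > 1, so the population is growing.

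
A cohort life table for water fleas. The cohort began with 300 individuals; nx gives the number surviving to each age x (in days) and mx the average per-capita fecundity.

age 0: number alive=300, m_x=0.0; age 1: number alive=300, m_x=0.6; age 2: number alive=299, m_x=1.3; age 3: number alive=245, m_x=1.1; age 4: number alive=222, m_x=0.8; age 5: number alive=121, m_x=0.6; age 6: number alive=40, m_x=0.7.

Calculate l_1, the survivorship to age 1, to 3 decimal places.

1.000

l_1 = n_1/n_0 = 300/300 = 1 → 1.000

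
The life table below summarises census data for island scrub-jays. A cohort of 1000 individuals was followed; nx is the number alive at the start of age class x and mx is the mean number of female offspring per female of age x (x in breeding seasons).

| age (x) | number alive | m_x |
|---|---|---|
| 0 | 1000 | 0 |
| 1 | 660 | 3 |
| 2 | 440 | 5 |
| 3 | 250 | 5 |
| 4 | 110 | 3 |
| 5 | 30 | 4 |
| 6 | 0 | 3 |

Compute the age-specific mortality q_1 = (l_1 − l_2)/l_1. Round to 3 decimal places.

lx = nx/n0 = nx/1000: 1, 0.66, 0.44, 0.25, 0.11, 0.03, 0
q_1 = (l_1 − l_2) / l_1 = (0.66 − 0.44) / 0.66
     = 0.22 / 0.66 = 0.333333… → 0.333

0.333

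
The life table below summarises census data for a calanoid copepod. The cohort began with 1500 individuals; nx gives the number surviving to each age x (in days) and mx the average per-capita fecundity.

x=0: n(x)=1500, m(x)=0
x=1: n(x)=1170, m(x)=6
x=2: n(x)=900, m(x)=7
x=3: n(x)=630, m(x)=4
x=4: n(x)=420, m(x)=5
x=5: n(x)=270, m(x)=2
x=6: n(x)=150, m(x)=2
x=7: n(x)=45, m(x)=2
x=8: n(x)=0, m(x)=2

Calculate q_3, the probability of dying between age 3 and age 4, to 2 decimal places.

lx = nx/n0 = nx/1500: 1, 0.78, 0.6, 0.42, 0.28, 0.18, 0.1, 0.03, 0
q_3 = (l_3 − l_4) / l_3 = (0.42 − 0.28) / 0.42
     = 0.14 / 0.42 = 0.333333… → 0.33

0.33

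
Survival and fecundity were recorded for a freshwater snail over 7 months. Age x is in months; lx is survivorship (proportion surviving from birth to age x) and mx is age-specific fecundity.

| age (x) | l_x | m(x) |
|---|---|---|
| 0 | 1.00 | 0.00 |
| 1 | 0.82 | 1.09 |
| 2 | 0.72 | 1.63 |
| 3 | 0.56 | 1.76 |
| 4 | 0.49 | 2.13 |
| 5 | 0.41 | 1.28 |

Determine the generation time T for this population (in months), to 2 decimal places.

lx·mx: 0, 0.8938, 1.1736, 0.9856, 1.0437, 0.5248 → R0 = 4.6215
x·lx·mx: 0, 0.8938, 2.3472, 2.9568, 4.1748, 2.624 → Σ = 12.9966
T = 12.9966 / 4.6215 = 2.812204… → 2.81

2.81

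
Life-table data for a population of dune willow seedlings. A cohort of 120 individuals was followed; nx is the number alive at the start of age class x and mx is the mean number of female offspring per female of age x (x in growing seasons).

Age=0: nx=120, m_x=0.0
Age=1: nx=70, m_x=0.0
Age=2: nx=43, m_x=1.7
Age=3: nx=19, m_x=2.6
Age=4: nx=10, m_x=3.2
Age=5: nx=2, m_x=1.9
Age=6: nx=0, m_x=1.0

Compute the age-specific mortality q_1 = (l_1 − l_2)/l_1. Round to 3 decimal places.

0.386

lx = nx/n0 = nx/120: 1, 0.58333…, 0.35833…, 0.15833…, 0.08333…, 0.01667…, 0
q_1 = (l_1 − l_2) / l_1 = (0.583333… − 0.358333…) / 0.583333…
     = 0.225… / 0.583333… = 0.385714… → 0.386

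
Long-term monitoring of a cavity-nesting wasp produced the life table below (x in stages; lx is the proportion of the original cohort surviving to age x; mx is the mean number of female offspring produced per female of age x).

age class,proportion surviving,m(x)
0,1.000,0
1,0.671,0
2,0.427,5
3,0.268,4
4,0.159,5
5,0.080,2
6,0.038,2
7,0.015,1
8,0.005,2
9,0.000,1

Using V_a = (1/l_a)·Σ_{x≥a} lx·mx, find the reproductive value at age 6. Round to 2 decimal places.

lx·mx for x ≥ 6: 0.076, 0.015, 0.01, 0 → sum = 0.101
V_6 = 0.101 / l_6 = 0.101 / 0.038 = 2.657895… → 2.66

2.66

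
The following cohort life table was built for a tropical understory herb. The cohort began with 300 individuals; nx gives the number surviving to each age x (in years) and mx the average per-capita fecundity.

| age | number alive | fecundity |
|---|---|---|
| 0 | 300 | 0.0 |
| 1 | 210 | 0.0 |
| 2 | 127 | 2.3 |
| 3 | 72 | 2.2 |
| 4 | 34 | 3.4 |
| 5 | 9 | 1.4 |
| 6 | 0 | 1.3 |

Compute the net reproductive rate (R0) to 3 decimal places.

1.929

lx = nx/n0 = nx/300: 1, 0.7, 0.42333…, 0.24, 0.11333…, 0.03, 0
lx·mx by age: 0, 0, 0.973667…, 0.528, 0.385333…, 0.042, 0
R0 = Σ lx·mx = 1.929… → 1.929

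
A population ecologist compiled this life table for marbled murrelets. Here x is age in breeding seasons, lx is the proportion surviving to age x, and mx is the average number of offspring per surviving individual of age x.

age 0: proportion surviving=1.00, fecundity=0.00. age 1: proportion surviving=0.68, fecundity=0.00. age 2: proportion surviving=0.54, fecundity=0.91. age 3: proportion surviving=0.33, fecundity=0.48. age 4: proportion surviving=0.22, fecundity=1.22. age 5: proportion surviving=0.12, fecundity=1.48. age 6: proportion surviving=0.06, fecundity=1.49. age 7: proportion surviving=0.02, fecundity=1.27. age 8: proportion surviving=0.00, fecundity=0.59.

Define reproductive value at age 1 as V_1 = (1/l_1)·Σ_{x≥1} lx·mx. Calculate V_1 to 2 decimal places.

lx·mx for x ≥ 1: 0, 0.4914, 0.1584, 0.2684, 0.1776, 0.0894, 0.0254, 0 → sum = 1.2106
V_1 = 1.2106 / l_1 = 1.2106 / 0.68 = 1.780294… → 1.78

1.78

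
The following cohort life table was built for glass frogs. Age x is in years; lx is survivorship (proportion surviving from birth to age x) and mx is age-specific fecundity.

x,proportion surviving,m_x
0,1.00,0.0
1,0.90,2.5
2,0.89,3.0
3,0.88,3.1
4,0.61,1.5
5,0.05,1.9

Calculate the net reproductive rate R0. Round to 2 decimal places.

lx·mx by age: 0, 2.25, 2.67, 2.728, 0.915, 0.095
R0 = Σ lx·mx = 8.658 → 8.66

8.66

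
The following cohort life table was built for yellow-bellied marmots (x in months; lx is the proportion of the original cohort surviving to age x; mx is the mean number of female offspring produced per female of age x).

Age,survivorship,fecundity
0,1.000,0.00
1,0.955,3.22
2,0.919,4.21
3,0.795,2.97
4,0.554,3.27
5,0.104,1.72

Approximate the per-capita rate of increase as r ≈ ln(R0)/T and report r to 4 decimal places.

R0 = Σ lx·mx = 0 + 3.0751 + 3.86899 + 2.36115 + 1.81158 + 0.17888 = 11.2957
Σ x·lx·mx = 26.03725; T = 26.03725/11.2957 = 2.30506…
r ≈ ln(R0)/T = ln(11.2957)/2.30506… = 1.051783… → 1.0518

1.0518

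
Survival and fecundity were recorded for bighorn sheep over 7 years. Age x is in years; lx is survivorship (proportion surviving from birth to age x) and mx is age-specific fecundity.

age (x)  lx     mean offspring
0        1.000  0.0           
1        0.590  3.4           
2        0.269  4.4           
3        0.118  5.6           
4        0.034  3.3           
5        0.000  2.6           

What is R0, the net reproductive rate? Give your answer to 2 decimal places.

lx·mx by age: 0, 2.006, 1.1836, 0.6608, 0.1122, 0
R0 = Σ lx·mx = 3.9626 → 3.96

3.96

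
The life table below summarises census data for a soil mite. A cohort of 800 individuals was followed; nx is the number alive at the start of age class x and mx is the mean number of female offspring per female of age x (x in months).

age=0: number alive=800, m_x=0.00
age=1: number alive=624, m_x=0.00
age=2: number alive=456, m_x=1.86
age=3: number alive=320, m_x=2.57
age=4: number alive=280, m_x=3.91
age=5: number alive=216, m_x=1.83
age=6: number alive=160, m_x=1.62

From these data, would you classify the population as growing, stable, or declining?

lx = nx/n0 = nx/800: 1, 0.78, 0.57, 0.4, 0.35, 0.27, 0.2
R0 = Σ lx·mx = 0 + 0 + 1.0602 + 1.028 + 1.3685 + 0.4941 + 0.324 = 4.2748
R0 > 1, so the population is growing.

growing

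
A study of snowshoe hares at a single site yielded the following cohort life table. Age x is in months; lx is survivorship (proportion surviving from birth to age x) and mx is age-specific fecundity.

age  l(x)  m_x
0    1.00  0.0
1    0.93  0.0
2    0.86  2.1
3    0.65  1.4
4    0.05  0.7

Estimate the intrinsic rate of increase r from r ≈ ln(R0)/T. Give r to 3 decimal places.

0.429

R0 = Σ lx·mx = 0 + 0 + 1.806 + 0.91 + 0.035 = 2.751
Σ x·lx·mx = 6.482; T = 6.482/2.751 = 2.35623…
r ≈ ln(R0)/T = ln(2.751)/2.35623… = 0.42948… → 0.429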